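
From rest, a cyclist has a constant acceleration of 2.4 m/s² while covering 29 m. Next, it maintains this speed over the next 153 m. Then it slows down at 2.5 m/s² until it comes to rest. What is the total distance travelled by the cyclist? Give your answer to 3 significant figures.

Phase 1 (accelerating): v₀ = 0 m/s, a = 2.4 m/s².
v² = v₀² + 2aΔx = 0² + 2·2.4·29 = 139 → v = 11.8 m/s
t = (v − v₀)/a = (11.8 − 0)/2.4 = 4.92 s

Phase 2 (constant speed): v₀ = 11.8 m/s, a = 0 m/s².
Constant speed: t = d/v = 153/11.8 = 13.0 s

Phase 3 (decelerating): v₀ = 11.8 m/s, a = -2.5 m/s².
v = v₀ + at → t = (0 − 11.8) / -2.5 = 4.72 s
v² = v₀² + 2aΔx → Δx = (0² − 11.8²)/(2·-2.5) = 27.8 m
Total distance = 29.0 + 153 + 27.8 = 210 m

210 m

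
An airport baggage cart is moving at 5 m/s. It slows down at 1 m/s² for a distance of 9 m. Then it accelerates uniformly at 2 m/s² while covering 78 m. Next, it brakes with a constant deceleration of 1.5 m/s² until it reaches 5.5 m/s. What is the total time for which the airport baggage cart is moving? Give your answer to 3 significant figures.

Phase 1 (decelerating): v₀ = 5.00 m/s, a = -1 m/s².
v² = v₀² + 2aΔx = 5.00² + 2·-1·9 = 7.00 → v = 2.65 m/s
t = (v − v₀)/a = (2.65 − 5.00)/-1 = 2.35 s

Phase 2 (accelerating): v₀ = 2.65 m/s, a = 2 m/s².
v² = v₀² + 2aΔx = 2.65² + 2·2·78 = 319 → v = 17.9 m/s
t = (v − v₀)/a = (17.9 − 2.65)/2 = 7.61 s

Phase 3 (decelerating): v₀ = 17.9 m/s, a = -1.5 m/s².
v = v₀ + at → t = (5.5 − 17.9) / -1.5 = 8.24 s
v² = v₀² + 2aΔx → Δx = (5.5² − 17.9²)/(2·-1.5) = 96.2 m
Total time = 2.35 + 7.61 + 8.24 = 18.2 s

18.2 s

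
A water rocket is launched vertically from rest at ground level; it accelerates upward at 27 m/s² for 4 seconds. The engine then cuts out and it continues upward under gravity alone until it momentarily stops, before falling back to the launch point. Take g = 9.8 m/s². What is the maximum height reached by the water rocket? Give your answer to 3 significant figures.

Phase 1 (powered ascent): v₀ = 0 m/s, a = 27 m/s².
v = v₀ + at = 0 + (27)(4) = 108 m/s
Δx = v₀t + ½at² = 0·4 + 0.5·27·4² = 216 m

Phase 2 (coasting upward): v₀ = 108 m/s, a = -9.8 m/s².
v = v₀ + at → t = (0 − 108) / -9.8 = 11.0 s
v² = v₀² + 2aΔx → Δx = (0² − 108²)/(2·-9.8) = 595 m
Maximum height = 216 + 595 = 811 m

811 m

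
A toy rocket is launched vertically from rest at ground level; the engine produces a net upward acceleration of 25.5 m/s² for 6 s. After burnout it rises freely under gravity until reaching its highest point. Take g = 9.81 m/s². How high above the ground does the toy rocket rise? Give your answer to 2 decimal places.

1652.12 m

Phase 1 (powered ascent): v₀ = 0 m/s, a = 25.5 m/s².
v = v₀ + at = 0 + (25.5)(6) = 153 m/s
Δx = v₀t + ½at² = 0·6 + 0.5·25.5·6² = 459 m

Phase 2 (coasting upward): v₀ = 153 m/s, a = -9.81 m/s².
v = v₀ + at → t = (0 − 153) / -9.81 = 15.6 s
v² = v₀² + 2aΔx → Δx = (0² − 153²)/(2·-9.81) = 1190 m
Maximum height = 459 + 1190 = 1650 m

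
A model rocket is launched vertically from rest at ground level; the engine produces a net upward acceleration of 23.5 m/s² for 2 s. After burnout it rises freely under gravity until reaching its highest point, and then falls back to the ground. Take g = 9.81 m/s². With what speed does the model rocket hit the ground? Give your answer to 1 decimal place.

56.0 m/s

Phase 1 (powered ascent): v₀ = 0 m/s, a = 23.5 m/s².
v = v₀ + at = 0 + (23.5)(2) = 47.0 m/s
Δx = v₀t + ½at² = 0·2 + 0.5·23.5·2² = 47.0 m

Phase 2 (coasting upward): v₀ = 47.0 m/s, a = -9.81 m/s².
v = v₀ + at → t = (0 − 47.0) / -9.81 = 4.79 s
v² = v₀² + 2aΔx → Δx = (0² − 47.0²)/(2·-9.81) = 113 m

Phase 3 (free fall): v₀ = 0 m/s, a = -9.81 m/s².
Falls 160 m from rest: t = √(2·160/9.81) = 5.70 s; v = g·t = 56.0 m/s.
Impact speed = 56.0 m/s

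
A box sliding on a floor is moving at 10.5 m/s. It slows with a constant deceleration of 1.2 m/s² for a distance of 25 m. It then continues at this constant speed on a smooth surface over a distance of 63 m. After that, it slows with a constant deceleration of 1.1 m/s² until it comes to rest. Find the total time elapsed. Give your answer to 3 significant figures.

Phase 1 (decelerating): v₀ = 10.5 m/s, a = -1.2 m/s².
v² = v₀² + 2aΔx = 10.5² + 2·-1.2·25 = 50.2 → v = 7.09 m/s
t = (v − v₀)/a = (7.09 − 10.5)/-1.2 = 2.84 s

Phase 2 (constant speed): v₀ = 7.09 m/s, a = 0 m/s².
Constant speed: t = d/v = 63/7.09 = 8.89 s

Phase 3 (decelerating): v₀ = 7.09 m/s, a = -1.1 m/s².
v = v₀ + at → t = (0 − 7.09) / -1.1 = 6.44 s
v² = v₀² + 2aΔx → Δx = (0² − 7.09²)/(2·-1.1) = 22.8 m
Total time = 2.84 + 8.89 + 6.44 = 18.2 s

18.2 s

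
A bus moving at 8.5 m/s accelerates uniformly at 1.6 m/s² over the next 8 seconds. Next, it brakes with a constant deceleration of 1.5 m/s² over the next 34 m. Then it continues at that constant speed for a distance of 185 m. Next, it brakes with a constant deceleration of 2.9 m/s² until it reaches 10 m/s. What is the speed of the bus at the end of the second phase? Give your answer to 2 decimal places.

18.75 m/s

Phase 1 (accelerating): v₀ = 8.50 m/s, a = 1.6 m/s².
v = v₀ + at = 8.50 + (1.6)(8) = 21.3 m/s
Δx = v₀t + ½at² = 8.50·8 + 0.5·1.6·8² = 119 m

Phase 2 (decelerating): v₀ = 21.3 m/s, a = -1.5 m/s².
v² = v₀² + 2aΔx = 21.3² + 2·-1.5·34 = 352 → v = 18.8 m/s
t = (v − v₀)/a = (18.8 − 21.3)/-1.5 = 1.70 s
Speed at end of phase 2 = 18.8 m/s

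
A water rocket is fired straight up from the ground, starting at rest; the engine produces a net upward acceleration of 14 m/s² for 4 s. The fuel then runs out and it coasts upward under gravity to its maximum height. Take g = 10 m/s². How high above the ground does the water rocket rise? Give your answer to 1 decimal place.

268.8 m

Phase 1 (powered ascent): v₀ = 0 m/s, a = 14 m/s².
v = v₀ + at = 0 + (14)(4) = 56.0 m/s
Δx = v₀t + ½at² = 0·4 + 0.5·14·4² = 112 m

Phase 2 (coasting upward): v₀ = 56.0 m/s, a = -10 m/s².
v = v₀ + at → t = (0 − 56.0) / -10 = 5.60 s
v² = v₀² + 2aΔx → Δx = (0² − 56.0²)/(2·-10) = 157 m
Maximum height = 112 + 157 = 269 m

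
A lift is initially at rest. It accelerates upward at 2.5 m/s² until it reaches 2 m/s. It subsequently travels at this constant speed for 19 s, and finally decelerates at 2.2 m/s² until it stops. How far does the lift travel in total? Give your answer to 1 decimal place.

Phase 1 (accelerating): v₀ = 0 m/s, a = 2.5 m/s².
v = v₀ + at → t = (2 − 0) / 2.5 = 0.800 s
v² = v₀² + 2aΔx → Δx = (2² − 0²)/(2·2.5) = 0.800 m

Phase 2 (constant speed): v₀ = 2.00 m/s, a = 0 m/s².
v = v₀ + at = 2.00 + (0)(19) = 2.00 m/s
Δx = v₀t + ½at² = 2.00·19 + 0.5·0·19² = 38.0 m

Phase 3 (decelerating): v₀ = 2.00 m/s, a = -2.2 m/s².
v = v₀ + at → t = (0 − 2.00) / -2.2 = 0.909 s
v² = v₀² + 2aΔx → Δx = (0² − 2.00²)/(2·-2.2) = 0.909 m
Total distance = 0.800 + 38.0 + 0.909 = 39.7 m

39.7 m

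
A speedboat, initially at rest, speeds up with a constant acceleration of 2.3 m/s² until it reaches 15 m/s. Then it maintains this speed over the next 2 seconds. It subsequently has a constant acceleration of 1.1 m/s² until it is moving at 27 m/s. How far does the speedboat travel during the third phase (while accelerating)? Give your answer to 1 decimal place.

Phase 1 (accelerating): v₀ = 0 m/s, a = 2.3 m/s².
v = v₀ + at → t = (15 − 0) / 2.3 = 6.52 s
v² = v₀² + 2aΔx → Δx = (15² − 0²)/(2·2.3) = 48.9 m

Phase 2 (constant speed): v₀ = 15.0 m/s, a = 0 m/s².
v = v₀ + at = 15.0 + (0)(2) = 15.0 m/s
Δx = v₀t + ½at² = 15.0·2 + 0.5·0·2² = 30.0 m

Phase 3 (accelerating): v₀ = 15.0 m/s, a = 1.1 m/s².
v = v₀ + at → t = (27 − 15.0) / 1.1 = 10.9 s
v² = v₀² + 2aΔx → Δx = (27² − 15.0²)/(2·1.1) = 229 m
Distance in phase 3 = 229 m

229.1 m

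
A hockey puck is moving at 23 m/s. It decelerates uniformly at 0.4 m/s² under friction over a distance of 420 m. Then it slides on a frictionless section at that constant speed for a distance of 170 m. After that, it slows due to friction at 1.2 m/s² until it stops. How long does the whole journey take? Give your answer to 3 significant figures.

46.6 s

Phase 1 (decelerating): v₀ = 23.0 m/s, a = -0.4 m/s².
v² = v₀² + 2aΔx = 23.0² + 2·-0.4·420 = 193 → v = 13.9 m/s
t = (v − v₀)/a = (13.9 − 23.0)/-0.4 = 22.8 s

Phase 2 (constant speed): v₀ = 13.9 m/s, a = 0 m/s².
Constant speed: t = d/v = 170/13.9 = 12.2 s

Phase 3 (decelerating): v₀ = 13.9 m/s, a = -1.2 m/s².
v = v₀ + at → t = (0 − 13.9) / -1.2 = 11.6 s
v² = v₀² + 2aΔx → Δx = (0² − 13.9²)/(2·-1.2) = 80.4 m
Total time = 22.8 + 12.2 + 11.6 = 46.6 s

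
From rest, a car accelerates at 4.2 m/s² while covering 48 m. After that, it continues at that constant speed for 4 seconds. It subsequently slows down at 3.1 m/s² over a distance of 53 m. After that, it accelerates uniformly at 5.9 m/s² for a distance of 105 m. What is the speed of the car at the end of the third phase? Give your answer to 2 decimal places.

Phase 1 (accelerating): v₀ = 0 m/s, a = 4.2 m/s².
v² = v₀² + 2aΔx = 0² + 2·4.2·48 = 403 → v = 20.1 m/s
t = (v − v₀)/a = (20.1 − 0)/4.2 = 4.78 s

Phase 2 (constant speed): v₀ = 20.1 m/s, a = 0 m/s².
v = v₀ + at = 20.1 + (0)(4) = 20.1 m/s
Δx = v₀t + ½at² = 20.1·4 + 0.5·0·4² = 80.3 m

Phase 3 (decelerating): v₀ = 20.1 m/s, a = -3.1 m/s².
v² = v₀² + 2aΔx = 20.1² + 2·-3.1·53 = 74.6 → v = 8.64 m/s
t = (v − v₀)/a = (8.64 − 20.1)/-3.1 = 3.69 s
Speed at end of phase 3 = 8.64 m/s

8.64 m/s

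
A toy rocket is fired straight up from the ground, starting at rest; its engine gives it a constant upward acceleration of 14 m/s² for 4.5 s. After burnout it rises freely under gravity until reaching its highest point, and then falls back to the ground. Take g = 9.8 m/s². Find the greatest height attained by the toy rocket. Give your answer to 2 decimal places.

344.25 m

Phase 1 (powered ascent): v₀ = 0 m/s, a = 14 m/s².
v = v₀ + at = 0 + (14)(4.5) = 63.0 m/s
Δx = v₀t + ½at² = 0·4.5 + 0.5·14·4.5² = 142 m

Phase 2 (coasting upward): v₀ = 63.0 m/s, a = -9.8 m/s².
v = v₀ + at → t = (0 − 63.0) / -9.8 = 6.43 s
v² = v₀² + 2aΔx → Δx = (0² − 63.0²)/(2·-9.8) = 202 m
Maximum height = 142 + 202 = 344 m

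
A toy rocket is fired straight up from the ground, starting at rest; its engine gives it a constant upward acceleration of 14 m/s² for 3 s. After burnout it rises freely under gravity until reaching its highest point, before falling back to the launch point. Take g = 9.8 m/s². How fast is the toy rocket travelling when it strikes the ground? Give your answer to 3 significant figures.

54.8 m/s

Phase 1 (powered ascent): v₀ = 0 m/s, a = 14 m/s².
v = v₀ + at = 0 + (14)(3) = 42.0 m/s
Δx = v₀t + ½at² = 0·3 + 0.5·14·3² = 63.0 m

Phase 2 (coasting upward): v₀ = 42.0 m/s, a = -9.8 m/s².
v = v₀ + at → t = (0 − 42.0) / -9.8 = 4.29 s
v² = v₀² + 2aΔx → Δx = (0² − 42.0²)/(2·-9.8) = 90.0 m

Phase 3 (free fall): v₀ = 0 m/s, a = -9.8 m/s².
Falls 153 m from rest: t = √(2·153/9.8) = 5.59 s; v = g·t = 54.8 m/s.
Impact speed = 54.8 m/s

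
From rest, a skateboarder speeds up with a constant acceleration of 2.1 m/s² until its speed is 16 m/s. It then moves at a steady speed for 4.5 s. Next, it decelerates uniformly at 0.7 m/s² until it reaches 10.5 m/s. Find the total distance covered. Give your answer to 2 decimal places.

Phase 1 (accelerating): v₀ = 0 m/s, a = 2.1 m/s².
v = v₀ + at → t = (16 − 0) / 2.1 = 7.62 s
v² = v₀² + 2aΔx → Δx = (16² − 0²)/(2·2.1) = 61.0 m

Phase 2 (constant speed): v₀ = 16.0 m/s, a = 0 m/s².
v = v₀ + at = 16.0 + (0)(4.5) = 16.0 m/s
Δx = v₀t + ½at² = 16.0·4.5 + 0.5·0·4.5² = 72.0 m

Phase 3 (decelerating): v₀ = 16.0 m/s, a = -0.7 m/s².
v = v₀ + at → t = (10.5 − 16.0) / -0.7 = 7.86 s
v² = v₀² + 2aΔx → Δx = (10.5² − 16.0²)/(2·-0.7) = 104 m
Total distance = 61.0 + 72.0 + 104 = 237 m

237.06 m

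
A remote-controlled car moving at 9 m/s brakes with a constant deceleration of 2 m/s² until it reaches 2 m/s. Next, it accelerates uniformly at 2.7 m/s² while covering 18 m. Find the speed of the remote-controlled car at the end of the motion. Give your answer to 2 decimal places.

Phase 1 (decelerating): v₀ = 9.00 m/s, a = -2 m/s².
v = v₀ + at → t = (2 − 9.00) / -2 = 3.50 s
v² = v₀² + 2aΔx → Δx = (2² − 9.00²)/(2·-2) = 19.2 m

Phase 2 (accelerating): v₀ = 2.00 m/s, a = 2.7 m/s².
v² = v₀² + 2aΔx = 2.00² + 2·2.7·18 = 101 → v = 10.1 m/s
t = (v − v₀)/a = (10.1 − 2.00)/2.7 = 2.99 s
Final speed = 10.1 m/s

10.06 m/s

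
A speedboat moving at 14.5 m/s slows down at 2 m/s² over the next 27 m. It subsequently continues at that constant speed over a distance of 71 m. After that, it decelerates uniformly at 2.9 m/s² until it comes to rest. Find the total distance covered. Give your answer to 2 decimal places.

115.63 m

Phase 1 (decelerating): v₀ = 14.5 m/s, a = -2 m/s².
v² = v₀² + 2aΔx = 14.5² + 2·-2·27 = 102 → v = 10.1 m/s
t = (v − v₀)/a = (10.1 − 14.5)/-2 = 2.19 s

Phase 2 (constant speed): v₀ = 10.1 m/s, a = 0 m/s².
Constant speed: t = d/v = 71/10.1 = 7.02 s

Phase 3 (decelerating): v₀ = 10.1 m/s, a = -2.9 m/s².
v = v₀ + at → t = (0 − 10.1) / -2.9 = 3.49 s
v² = v₀² + 2aΔx → Δx = (0² − 10.1²)/(2·-2.9) = 17.6 m
Total distance = 27.0 + 71.0 + 17.6 = 116 m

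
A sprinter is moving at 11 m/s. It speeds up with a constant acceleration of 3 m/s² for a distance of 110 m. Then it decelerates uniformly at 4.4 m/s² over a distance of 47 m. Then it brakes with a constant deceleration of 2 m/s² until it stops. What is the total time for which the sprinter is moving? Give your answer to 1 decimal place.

17.2 s

Phase 1 (accelerating): v₀ = 11.0 m/s, a = 3 m/s².
v² = v₀² + 2aΔx = 11.0² + 2·3·110 = 781 → v = 27.9 m/s
t = (v − v₀)/a = (27.9 − 11.0)/3 = 5.65 s

Phase 2 (decelerating): v₀ = 27.9 m/s, a = -4.4 m/s².
v² = v₀² + 2aΔx = 27.9² + 2·-4.4·47 = 367 → v = 19.2 m/s
t = (v − v₀)/a = (19.2 − 27.9)/-4.4 = 2.00 s

Phase 3 (decelerating): v₀ = 19.2 m/s, a = -2 m/s².
v = v₀ + at → t = (0 − 19.2) / -2 = 9.58 s
v² = v₀² + 2aΔx → Δx = (0² − 19.2²)/(2·-2) = 91.8 m
Total time = 5.65 + 2.00 + 9.58 = 17.2 s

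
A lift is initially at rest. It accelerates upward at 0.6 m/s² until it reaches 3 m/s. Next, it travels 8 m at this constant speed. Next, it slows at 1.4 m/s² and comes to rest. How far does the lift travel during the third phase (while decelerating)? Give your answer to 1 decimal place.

3.2 m

Phase 1 (accelerating): v₀ = 0 m/s, a = 0.6 m/s².
v = v₀ + at → t = (3 − 0) / 0.6 = 5.00 s
v² = v₀² + 2aΔx → Δx = (3² − 0²)/(2·0.6) = 7.50 m

Phase 2 (constant speed): v₀ = 3.00 m/s, a = 0 m/s².
Constant speed: t = d/v = 8/3.00 = 2.67 s

Phase 3 (decelerating): v₀ = 3.00 m/s, a = -1.4 m/s².
v = v₀ + at → t = (0 − 3.00) / -1.4 = 2.14 s
v² = v₀² + 2aΔx → Δx = (0² − 3.00²)/(2·-1.4) = 3.21 m
Distance in phase 3 = 3.21 m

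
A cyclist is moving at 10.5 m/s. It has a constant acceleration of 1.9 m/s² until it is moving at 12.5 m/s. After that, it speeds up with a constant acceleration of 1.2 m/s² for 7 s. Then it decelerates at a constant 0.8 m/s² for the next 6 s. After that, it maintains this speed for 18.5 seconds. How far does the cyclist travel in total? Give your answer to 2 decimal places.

Phase 1 (accelerating): v₀ = 10.5 m/s, a = 1.9 m/s².
v = v₀ + at → t = (12.5 − 10.5) / 1.9 = 1.05 s
v² = v₀² + 2aΔx → Δx = (12.5² − 10.5²)/(2·1.9) = 12.1 m

Phase 2 (accelerating): v₀ = 12.5 m/s, a = 1.2 m/s².
v = v₀ + at = 12.5 + (1.2)(7) = 20.9 m/s
Δx = v₀t + ½at² = 12.5·7 + 0.5·1.2·7² = 117 m

Phase 3 (decelerating): v₀ = 20.9 m/s, a = -0.8 m/s².
v = v₀ + at = 20.9 + (-0.8)(6) = 16.1 m/s
Δx = v₀t + ½at² = 20.9·6 + 0.5·-0.8·6² = 111 m

Phase 4 (constant speed): v₀ = 16.1 m/s, a = 0 m/s².
v = v₀ + at = 16.1 + (0)(18.5) = 16.1 m/s
Δx = v₀t + ½at² = 16.1·18.5 + 0.5·0·18.5² = 298 m
Total distance = 12.1 + 117 + 111 + 298 = 538 m

537.86 m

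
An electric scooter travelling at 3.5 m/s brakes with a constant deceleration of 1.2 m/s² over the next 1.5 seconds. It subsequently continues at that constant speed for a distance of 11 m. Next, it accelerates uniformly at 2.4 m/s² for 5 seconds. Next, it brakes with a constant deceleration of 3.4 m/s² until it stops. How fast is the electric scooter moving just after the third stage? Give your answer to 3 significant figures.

13.7 m/s

Phase 1 (decelerating): v₀ = 3.50 m/s, a = -1.2 m/s².
v = v₀ + at = 3.50 + (-1.2)(1.5) = 1.70 m/s
Δx = v₀t + ½at² = 3.50·1.5 + 0.5·-1.2·1.5² = 3.90 m

Phase 2 (constant speed): v₀ = 1.70 m/s, a = 0 m/s².
Constant speed: t = d/v = 11/1.70 = 6.47 s

Phase 3 (accelerating): v₀ = 1.70 m/s, a = 2.4 m/s².
v = v₀ + at = 1.70 + (2.4)(5) = 13.7 m/s
Δx = v₀t + ½at² = 1.70·5 + 0.5·2.4·5² = 38.5 m
Speed at end of phase 3 = 13.7 m/s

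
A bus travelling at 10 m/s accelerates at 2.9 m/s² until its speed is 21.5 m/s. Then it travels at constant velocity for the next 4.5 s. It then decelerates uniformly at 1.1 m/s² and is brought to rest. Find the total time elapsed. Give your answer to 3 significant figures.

28.0 s

Phase 1 (accelerating): v₀ = 10.0 m/s, a = 2.9 m/s².
v = v₀ + at → t = (21.5 − 10.0) / 2.9 = 3.97 s
v² = v₀² + 2aΔx → Δx = (21.5² − 10.0²)/(2·2.9) = 62.5 m

Phase 2 (constant speed): v₀ = 21.5 m/s, a = 0 m/s².
v = v₀ + at = 21.5 + (0)(4.5) = 21.5 m/s
Δx = v₀t + ½at² = 21.5·4.5 + 0.5·0·4.5² = 96.8 m

Phase 3 (decelerating): v₀ = 21.5 m/s, a = -1.1 m/s².
v = v₀ + at → t = (0 − 21.5) / -1.1 = 19.5 s
v² = v₀² + 2aΔx → Δx = (0² − 21.5²)/(2·-1.1) = 210 m
Total time = 3.97 + 4.50 + 19.5 = 28.0 s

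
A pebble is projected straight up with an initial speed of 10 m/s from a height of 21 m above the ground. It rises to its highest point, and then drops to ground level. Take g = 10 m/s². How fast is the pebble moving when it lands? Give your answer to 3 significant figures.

22.8 m/s

Phase 1 (rising): v₀ = 10.0 m/s, a = -10 m/s².
v = v₀ + at → t = (0 − 10.0) / -10 = 1.00 s
v² = v₀² + 2aΔx → Δx = (0² − 10.0²)/(2·-10) = 5.00 m

Phase 2 (falling): v₀ = 0 m/s, a = -10 m/s².
Falls 26.0 m from rest: t = √(2·26.0/10) = 2.28 s; v = g·t = 22.8 m/s.
Final speed = 22.8 m/s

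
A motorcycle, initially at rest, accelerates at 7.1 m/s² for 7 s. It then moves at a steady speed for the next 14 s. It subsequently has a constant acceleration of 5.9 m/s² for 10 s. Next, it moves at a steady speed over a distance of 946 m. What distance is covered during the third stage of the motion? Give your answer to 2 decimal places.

792.00 m

Phase 1 (accelerating): v₀ = 0 m/s, a = 7.1 m/s².
v = v₀ + at = 0 + (7.1)(7) = 49.7 m/s
Δx = v₀t + ½at² = 0·7 + 0.5·7.1·7² = 174 m

Phase 2 (constant speed): v₀ = 49.7 m/s, a = 0 m/s².
v = v₀ + at = 49.7 + (0)(14) = 49.7 m/s
Δx = v₀t + ½at² = 49.7·14 + 0.5·0·14² = 696 m

Phase 3 (accelerating): v₀ = 49.7 m/s, a = 5.9 m/s².
v = v₀ + at = 49.7 + (5.9)(10) = 109 m/s
Δx = v₀t + ½at² = 49.7·10 + 0.5·5.9·10² = 792 m
Distance in phase 3 = 792 m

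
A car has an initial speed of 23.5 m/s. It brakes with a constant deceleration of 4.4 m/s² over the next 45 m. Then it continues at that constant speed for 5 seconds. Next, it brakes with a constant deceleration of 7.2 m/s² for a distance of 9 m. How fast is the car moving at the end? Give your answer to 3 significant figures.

Phase 1 (decelerating): v₀ = 23.5 m/s, a = -4.4 m/s².
v² = v₀² + 2aΔx = 23.5² + 2·-4.4·45 = 156 → v = 12.5 m/s
t = (v − v₀)/a = (12.5 − 23.5)/-4.4 = 2.50 s

Phase 2 (constant speed): v₀ = 12.5 m/s, a = 0 m/s².
v = v₀ + at = 12.5 + (0)(5) = 12.5 m/s
Δx = v₀t + ½at² = 12.5·5 + 0.5·0·5² = 62.5 m

Phase 3 (decelerating): v₀ = 12.5 m/s, a = -7.2 m/s².
v² = v₀² + 2aΔx = 12.5² + 2·-7.2·9 = 26.6 → v = 5.16 m/s
t = (v − v₀)/a = (5.16 − 12.5)/-7.2 = 1.02 s
Final speed = 5.16 m/s

5.16 m/s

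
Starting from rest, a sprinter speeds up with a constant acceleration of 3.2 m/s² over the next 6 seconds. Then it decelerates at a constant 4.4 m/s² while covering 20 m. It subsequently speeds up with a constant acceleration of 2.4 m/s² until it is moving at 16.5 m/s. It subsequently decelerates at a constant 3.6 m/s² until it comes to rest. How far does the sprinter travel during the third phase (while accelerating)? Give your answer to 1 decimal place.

16.6 m

Phase 1 (accelerating): v₀ = 0 m/s, a = 3.2 m/s².
v = v₀ + at = 0 + (3.2)(6) = 19.2 m/s
Δx = v₀t + ½at² = 0·6 + 0.5·3.2·6² = 57.6 m

Phase 2 (decelerating): v₀ = 19.2 m/s, a = -4.4 m/s².
v² = v₀² + 2aΔx = 19.2² + 2·-4.4·20 = 193 → v = 13.9 m/s
t = (v − v₀)/a = (13.9 − 19.2)/-4.4 = 1.21 s

Phase 3 (accelerating): v₀ = 13.9 m/s, a = 2.4 m/s².
v = v₀ + at → t = (16.5 − 13.9) / 2.4 = 1.09 s
v² = v₀² + 2aΔx → Δx = (16.5² − 13.9²)/(2·2.4) = 16.6 m
Distance in phase 3 = 16.6 m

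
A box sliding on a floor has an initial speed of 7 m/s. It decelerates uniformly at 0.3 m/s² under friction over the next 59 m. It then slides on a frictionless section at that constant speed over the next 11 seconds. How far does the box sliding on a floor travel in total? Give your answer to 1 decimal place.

Phase 1 (decelerating): v₀ = 7.00 m/s, a = -0.3 m/s².
v² = v₀² + 2aΔx = 7.00² + 2·-0.3·59 = 13.6 → v = 3.69 m/s
t = (v − v₀)/a = (3.69 − 7.00)/-0.3 = 11.0 s

Phase 2 (constant speed): v₀ = 3.69 m/s, a = 0 m/s².
v = v₀ + at = 3.69 + (0)(11) = 3.69 m/s
Δx = v₀t + ½at² = 3.69·11 + 0.5·0·11² = 40.6 m
Total distance = 59.0 + 40.6 = 99.6 m

99.6 m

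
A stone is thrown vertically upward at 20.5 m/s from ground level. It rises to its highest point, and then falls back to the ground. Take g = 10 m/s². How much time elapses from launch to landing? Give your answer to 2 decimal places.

4.10 s

Phase 1 (rising): v₀ = 20.5 m/s, a = -10 m/s².
v = v₀ + at → t = (0 − 20.5) / -10 = 2.05 s
v² = v₀² + 2aΔx → Δx = (0² − 20.5²)/(2·-10) = 21.0 m

Phase 2 (falling): v₀ = 0 m/s, a = -10 m/s².
Falls 21.0 m from rest: t = √(2·21.0/10) = 2.05 s; v = g·t = 20.5 m/s.
Total time = 2.05 + 2.05 = 4.10 s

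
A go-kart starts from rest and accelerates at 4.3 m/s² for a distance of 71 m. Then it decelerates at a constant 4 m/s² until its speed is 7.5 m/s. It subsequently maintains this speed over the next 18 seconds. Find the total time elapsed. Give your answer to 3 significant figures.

28.0 s

Phase 1 (accelerating): v₀ = 0 m/s, a = 4.3 m/s².
v² = v₀² + 2aΔx = 0² + 2·4.3·71 = 611 → v = 24.7 m/s
t = (v − v₀)/a = (24.7 − 0)/4.3 = 5.75 s

Phase 2 (decelerating): v₀ = 24.7 m/s, a = -4 m/s².
v = v₀ + at → t = (7.5 − 24.7) / -4 = 4.30 s
v² = v₀² + 2aΔx → Δx = (7.5² − 24.7²)/(2·-4) = 69.3 m

Phase 3 (constant speed): v₀ = 7.50 m/s, a = 0 m/s².
v = v₀ + at = 7.50 + (0)(18) = 7.50 m/s
Δx = v₀t + ½at² = 7.50·18 + 0.5·0·18² = 135 m
Total time = 5.75 + 4.30 + 18.0 = 28.0 s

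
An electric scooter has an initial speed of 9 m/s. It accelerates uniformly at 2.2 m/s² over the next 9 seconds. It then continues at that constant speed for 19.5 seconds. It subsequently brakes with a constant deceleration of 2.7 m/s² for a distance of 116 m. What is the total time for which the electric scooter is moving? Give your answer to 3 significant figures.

Phase 1 (accelerating): v₀ = 9.00 m/s, a = 2.2 m/s².
v = v₀ + at = 9.00 + (2.2)(9) = 28.8 m/s
Δx = v₀t + ½at² = 9.00·9 + 0.5·2.2·9² = 170 m

Phase 2 (constant speed): v₀ = 28.8 m/s, a = 0 m/s².
v = v₀ + at = 28.8 + (0)(19.5) = 28.8 m/s
Δx = v₀t + ½at² = 28.8·19.5 + 0.5·0·19.5² = 562 m

Phase 3 (decelerating): v₀ = 28.8 m/s, a = -2.7 m/s².
v² = v₀² + 2aΔx = 28.8² + 2·-2.7·116 = 203 → v = 14.2 m/s
t = (v − v₀)/a = (14.2 − 28.8)/-2.7 = 5.39 s
Total time = 9.00 + 19.5 + 5.39 = 33.9 s

33.9 s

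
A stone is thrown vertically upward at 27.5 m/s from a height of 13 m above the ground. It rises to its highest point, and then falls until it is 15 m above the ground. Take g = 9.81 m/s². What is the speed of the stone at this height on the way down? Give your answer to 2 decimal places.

Phase 1 (rising): v₀ = 27.5 m/s, a = -9.81 m/s².
v = v₀ + at → t = (0 − 27.5) / -9.81 = 2.80 s
v² = v₀² + 2aΔx → Δx = (0² − 27.5²)/(2·-9.81) = 38.5 m

Phase 2 (falling): v₀ = 0 m/s, a = -9.81 m/s².
Falls 36.5 m from rest: t = √(2·36.5/9.81) = 2.73 s; v = g·t = 26.8 m/s.
Final speed = 26.8 m/s

26.78 m/s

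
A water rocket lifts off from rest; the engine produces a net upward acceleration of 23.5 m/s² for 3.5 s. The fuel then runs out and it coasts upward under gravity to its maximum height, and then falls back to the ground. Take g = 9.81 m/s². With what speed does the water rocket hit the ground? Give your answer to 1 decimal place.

Phase 1 (powered ascent): v₀ = 0 m/s, a = 23.5 m/s².
v = v₀ + at = 0 + (23.5)(3.5) = 82.2 m/s
Δx = v₀t + ½at² = 0·3.5 + 0.5·23.5·3.5² = 144 m

Phase 2 (coasting upward): v₀ = 82.2 m/s, a = -9.81 m/s².
v = v₀ + at → t = (0 − 82.2) / -9.81 = 8.38 s
v² = v₀² + 2aΔx → Δx = (0² − 82.2²)/(2·-9.81) = 345 m

Phase 3 (free fall): v₀ = 0 m/s, a = -9.81 m/s².
Falls 489 m from rest: t = √(2·489/9.81) = 9.98 s; v = g·t = 97.9 m/s.
Impact speed = 97.9 m/s

97.9 m/s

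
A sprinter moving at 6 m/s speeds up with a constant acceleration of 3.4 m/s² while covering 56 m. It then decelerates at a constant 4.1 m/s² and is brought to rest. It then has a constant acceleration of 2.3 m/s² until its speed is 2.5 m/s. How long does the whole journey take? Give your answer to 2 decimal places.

Phase 1 (accelerating): v₀ = 6.00 m/s, a = 3.4 m/s².
v² = v₀² + 2aΔx = 6.00² + 2·3.4·56 = 417 → v = 20.4 m/s
t = (v − v₀)/a = (20.4 − 6.00)/3.4 = 4.24 s

Phase 2 (decelerating): v₀ = 20.4 m/s, a = -4.1 m/s².
v = v₀ + at → t = (0 − 20.4) / -4.1 = 4.98 s
v² = v₀² + 2aΔx → Δx = (0² − 20.4²)/(2·-4.1) = 50.8 m

Phase 3 (accelerating): v₀ = 0 m/s, a = 2.3 m/s².
v = v₀ + at → t = (2.5 − 0) / 2.3 = 1.09 s
v² = v₀² + 2aΔx → Δx = (2.5² − 0²)/(2·2.3) = 1.36 m
Total time = 4.24 + 4.98 + 1.09 = 10.3 s

10.31 s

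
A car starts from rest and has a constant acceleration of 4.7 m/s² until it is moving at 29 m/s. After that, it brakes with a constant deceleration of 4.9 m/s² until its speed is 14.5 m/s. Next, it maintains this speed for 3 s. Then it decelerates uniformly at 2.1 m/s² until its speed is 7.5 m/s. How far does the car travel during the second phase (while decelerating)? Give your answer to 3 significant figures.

64.4 m

Phase 1 (accelerating): v₀ = 0 m/s, a = 4.7 m/s².
v = v₀ + at → t = (29 − 0) / 4.7 = 6.17 s
v² = v₀² + 2aΔx → Δx = (29² − 0²)/(2·4.7) = 89.5 m

Phase 2 (decelerating): v₀ = 29.0 m/s, a = -4.9 m/s².
v = v₀ + at → t = (14.5 − 29.0) / -4.9 = 2.96 s
v² = v₀² + 2aΔx → Δx = (14.5² − 29.0²)/(2·-4.9) = 64.4 m
Distance in phase 2 = 64.4 m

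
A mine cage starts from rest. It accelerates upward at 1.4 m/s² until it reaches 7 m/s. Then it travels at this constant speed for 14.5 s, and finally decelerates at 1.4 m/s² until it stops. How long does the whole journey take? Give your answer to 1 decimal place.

24.5 s

Phase 1 (accelerating): v₀ = 0 m/s, a = 1.4 m/s².
v = v₀ + at → t = (7 − 0) / 1.4 = 5.00 s
v² = v₀² + 2aΔx → Δx = (7² − 0²)/(2·1.4) = 17.5 m

Phase 2 (constant speed): v₀ = 7.00 m/s, a = 0 m/s².
v = v₀ + at = 7.00 + (0)(14.5) = 7.00 m/s
Δx = v₀t + ½at² = 7.00·14.5 + 0.5·0·14.5² = 102 m

Phase 3 (decelerating): v₀ = 7.00 m/s, a = -1.4 m/s².
v = v₀ + at → t = (0 − 7.00) / -1.4 = 5.00 s
v² = v₀² + 2aΔx → Δx = (0² − 7.00²)/(2·-1.4) = 17.5 m
Total time = 5.00 + 14.5 + 5.00 = 24.5 s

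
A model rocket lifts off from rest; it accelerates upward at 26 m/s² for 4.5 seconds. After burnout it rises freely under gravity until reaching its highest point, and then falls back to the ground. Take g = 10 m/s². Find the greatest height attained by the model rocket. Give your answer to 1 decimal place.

Phase 1 (powered ascent): v₀ = 0 m/s, a = 26 m/s².
v = v₀ + at = 0 + (26)(4.5) = 117 m/s
Δx = v₀t + ½at² = 0·4.5 + 0.5·26·4.5² = 263 m

Phase 2 (coasting upward): v₀ = 117 m/s, a = -10 m/s².
v = v₀ + at → t = (0 − 117) / -10 = 11.7 s
v² = v₀² + 2aΔx → Δx = (0² − 117²)/(2·-10) = 684 m
Maximum height = 263 + 684 = 948 m

947.7 m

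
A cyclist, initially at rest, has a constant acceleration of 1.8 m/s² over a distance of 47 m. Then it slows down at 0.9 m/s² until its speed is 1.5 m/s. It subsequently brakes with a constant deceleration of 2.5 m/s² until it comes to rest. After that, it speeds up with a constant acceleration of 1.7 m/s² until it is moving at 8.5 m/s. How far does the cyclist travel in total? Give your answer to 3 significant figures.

Phase 1 (accelerating): v₀ = 0 m/s, a = 1.8 m/s².
v² = v₀² + 2aΔx = 0² + 2·1.8·47 = 169 → v = 13.0 m/s
t = (v − v₀)/a = (13.0 − 0)/1.8 = 7.23 s

Phase 2 (decelerating): v₀ = 13.0 m/s, a = -0.9 m/s².
v = v₀ + at → t = (1.5 − 13.0) / -0.9 = 12.8 s
v² = v₀² + 2aΔx → Δx = (1.5² − 13.0²)/(2·-0.9) = 92.8 m

Phase 3 (decelerating): v₀ = 1.50 m/s, a = -2.5 m/s².
v = v₀ + at → t = (0 − 1.50) / -2.5 = 0.600 s
v² = v₀² + 2aΔx → Δx = (0² − 1.50²)/(2·-2.5) = 0.450 m

Phase 4 (accelerating): v₀ = 0 m/s, a = 1.7 m/s².
v = v₀ + at → t = (8.5 − 0) / 1.7 = 5.00 s
v² = v₀² + 2aΔx → Δx = (8.5² − 0²)/(2·1.7) = 21.2 m
Total distance = 47.0 + 92.8 + 0.450 + 21.2 = 161 m

161 m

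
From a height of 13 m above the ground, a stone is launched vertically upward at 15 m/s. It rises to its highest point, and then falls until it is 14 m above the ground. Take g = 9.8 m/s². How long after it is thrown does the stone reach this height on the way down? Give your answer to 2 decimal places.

Phase 1 (rising): v₀ = 15.0 m/s, a = -9.8 m/s².
v = v₀ + at → t = (0 − 15.0) / -9.8 = 1.53 s
v² = v₀² + 2aΔx → Δx = (0² − 15.0²)/(2·-9.8) = 11.5 m

Phase 2 (falling): v₀ = 0 m/s, a = -9.8 m/s².
Falls 10.5 m from rest: t = √(2·10.5/9.8) = 1.46 s; v = g·t = 14.3 m/s.
Total time = 1.53 + 1.46 = 2.99 s

2.99 s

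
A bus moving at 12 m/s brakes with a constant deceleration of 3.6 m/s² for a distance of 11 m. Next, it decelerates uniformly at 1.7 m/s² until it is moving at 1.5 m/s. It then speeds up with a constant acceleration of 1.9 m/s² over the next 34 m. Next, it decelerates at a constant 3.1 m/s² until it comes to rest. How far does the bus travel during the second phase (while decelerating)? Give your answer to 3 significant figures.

18.4 m

Phase 1 (decelerating): v₀ = 12.0 m/s, a = -3.6 m/s².
v² = v₀² + 2aΔx = 12.0² + 2·-3.6·11 = 64.8 → v = 8.05 m/s
t = (v − v₀)/a = (8.05 − 12.0)/-3.6 = 1.10 s

Phase 2 (decelerating): v₀ = 8.05 m/s, a = -1.7 m/s².
v = v₀ + at → t = (1.5 − 8.05) / -1.7 = 3.85 s
v² = v₀² + 2aΔx → Δx = (1.5² − 8.05²)/(2·-1.7) = 18.4 m
Distance in phase 2 = 18.4 m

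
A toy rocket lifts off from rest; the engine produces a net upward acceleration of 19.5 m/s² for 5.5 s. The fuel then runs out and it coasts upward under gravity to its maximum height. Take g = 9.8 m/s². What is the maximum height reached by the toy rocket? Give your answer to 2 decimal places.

881.80 m

Phase 1 (powered ascent): v₀ = 0 m/s, a = 19.5 m/s².
v = v₀ + at = 0 + (19.5)(5.5) = 107 m/s
Δx = v₀t + ½at² = 0·5.5 + 0.5·19.5·5.5² = 295 m

Phase 2 (coasting upward): v₀ = 107 m/s, a = -9.8 m/s².
v = v₀ + at → t = (0 − 107) / -9.8 = 10.9 s
v² = v₀² + 2aΔx → Δx = (0² − 107²)/(2·-9.8) = 587 m
Maximum height = 295 + 587 = 882 m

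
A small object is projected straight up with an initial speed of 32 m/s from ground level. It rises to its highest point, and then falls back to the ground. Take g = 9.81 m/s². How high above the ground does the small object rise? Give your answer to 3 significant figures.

Phase 1 (rising): v₀ = 32.0 m/s, a = -9.81 m/s².
v = v₀ + at → t = (0 − 32.0) / -9.81 = 3.26 s
v² = v₀² + 2aΔx → Δx = (0² − 32.0²)/(2·-9.81) = 52.2 m
Maximum height = 52.2 m

52.2 m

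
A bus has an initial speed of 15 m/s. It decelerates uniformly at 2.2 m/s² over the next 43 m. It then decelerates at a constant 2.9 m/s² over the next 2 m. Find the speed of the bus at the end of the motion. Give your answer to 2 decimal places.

4.92 m/s

Phase 1 (decelerating): v₀ = 15.0 m/s, a = -2.2 m/s².
v² = v₀² + 2aΔx = 15.0² + 2·-2.2·43 = 35.8 → v = 5.98 m/s
t = (v − v₀)/a = (5.98 − 15.0)/-2.2 = 4.10 s

Phase 2 (decelerating): v₀ = 5.98 m/s, a = -2.9 m/s².
v² = v₀² + 2aΔx = 5.98² + 2·-2.9·2 = 24.2 → v = 4.92 m/s
t = (v − v₀)/a = (4.92 − 5.98)/-2.9 = 0.367 s
Final speed = 4.92 m/s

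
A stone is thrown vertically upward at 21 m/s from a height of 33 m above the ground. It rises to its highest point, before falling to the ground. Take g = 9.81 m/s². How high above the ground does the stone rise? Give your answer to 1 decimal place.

Phase 1 (rising): v₀ = 21.0 m/s, a = -9.81 m/s².
v = v₀ + at → t = (0 − 21.0) / -9.81 = 2.14 s
v² = v₀² + 2aΔx → Δx = (0² − 21.0²)/(2·-9.81) = 22.5 m
Maximum height = 33 + 22.5 = 55.5 m

55.5 m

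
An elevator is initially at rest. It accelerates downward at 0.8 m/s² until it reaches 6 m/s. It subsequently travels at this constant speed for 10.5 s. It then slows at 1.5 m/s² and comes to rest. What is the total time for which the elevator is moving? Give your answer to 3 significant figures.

22.0 s

Phase 1 (accelerating): v₀ = 0 m/s, a = 0.8 m/s².
v = v₀ + at → t = (6 − 0) / 0.8 = 7.50 s
v² = v₀² + 2aΔx → Δx = (6² − 0²)/(2·0.8) = 22.5 m

Phase 2 (constant speed): v₀ = 6.00 m/s, a = 0 m/s².
v = v₀ + at = 6.00 + (0)(10.5) = 6.00 m/s
Δx = v₀t + ½at² = 6.00·10.5 + 0.5·0·10.5² = 63.0 m

Phase 3 (decelerating): v₀ = 6.00 m/s, a = -1.5 m/s².
v = v₀ + at → t = (0 − 6.00) / -1.5 = 4.00 s
v² = v₀² + 2aΔx → Δx = (0² − 6.00²)/(2·-1.5) = 12.0 m
Total time = 7.50 + 10.5 + 4.00 = 22.0 s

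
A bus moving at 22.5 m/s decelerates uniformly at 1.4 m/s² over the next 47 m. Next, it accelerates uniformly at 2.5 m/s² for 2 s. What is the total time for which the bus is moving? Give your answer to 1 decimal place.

Phase 1 (decelerating): v₀ = 22.5 m/s, a = -1.4 m/s².
v² = v₀² + 2aΔx = 22.5² + 2·-1.4·47 = 375 → v = 19.4 m/s
t = (v − v₀)/a = (19.4 − 22.5)/-1.4 = 2.25 s

Phase 2 (accelerating): v₀ = 19.4 m/s, a = 2.5 m/s².
v = v₀ + at = 19.4 + (2.5)(2) = 24.4 m/s
Δx = v₀t + ½at² = 19.4·2 + 0.5·2.5·2² = 43.7 m
Total time = 2.25 + 2.00 = 4.25 s

4.2 s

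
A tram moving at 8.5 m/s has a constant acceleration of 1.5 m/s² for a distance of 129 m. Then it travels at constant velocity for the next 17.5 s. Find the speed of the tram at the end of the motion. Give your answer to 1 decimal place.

Phase 1 (accelerating): v₀ = 8.50 m/s, a = 1.5 m/s².
v² = v₀² + 2aΔx = 8.50² + 2·1.5·129 = 459 → v = 21.4 m/s
t = (v − v₀)/a = (21.4 − 8.50)/1.5 = 8.62 s

Phase 2 (constant speed): v₀ = 21.4 m/s, a = 0 m/s².
v = v₀ + at = 21.4 + (0)(17.5) = 21.4 m/s
Δx = v₀t + ½at² = 21.4·17.5 + 0.5·0·17.5² = 375 m
Final speed = 21.4 m/s

21.4 m/s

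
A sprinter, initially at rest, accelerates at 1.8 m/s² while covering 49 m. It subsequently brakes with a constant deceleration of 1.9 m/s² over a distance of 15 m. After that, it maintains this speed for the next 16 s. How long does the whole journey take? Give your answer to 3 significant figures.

Phase 1 (accelerating): v₀ = 0 m/s, a = 1.8 m/s².
v² = v₀² + 2aΔx = 0² + 2·1.8·49 = 176 → v = 13.3 m/s
t = (v − v₀)/a = (13.3 − 0)/1.8 = 7.38 s

Phase 2 (decelerating): v₀ = 13.3 m/s, a = -1.9 m/s².
v² = v₀² + 2aΔx = 13.3² + 2·-1.9·15 = 119 → v = 10.9 m/s
t = (v − v₀)/a = (10.9 − 13.3)/-1.9 = 1.24 s

Phase 3 (constant speed): v₀ = 10.9 m/s, a = 0 m/s².
v = v₀ + at = 10.9 + (0)(16) = 10.9 m/s
Δx = v₀t + ½at² = 10.9·16 + 0.5·0·16² = 175 m
Total time = 7.38 + 1.24 + 16.0 = 24.6 s

24.6 s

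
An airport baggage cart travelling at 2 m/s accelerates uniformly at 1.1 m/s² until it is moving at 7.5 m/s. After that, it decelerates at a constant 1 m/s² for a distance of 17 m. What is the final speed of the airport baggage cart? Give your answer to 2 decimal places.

Phase 1 (accelerating): v₀ = 2.00 m/s, a = 1.1 m/s².
v = v₀ + at → t = (7.5 − 2.00) / 1.1 = 5.00 s
v² = v₀² + 2aΔx → Δx = (7.5² − 2.00²)/(2·1.1) = 23.7 m

Phase 2 (decelerating): v₀ = 7.50 m/s, a = -1 m/s².
v² = v₀² + 2aΔx = 7.50² + 2·-1·17 = 22.2 → v = 4.72 m/s
t = (v − v₀)/a = (4.72 − 7.50)/-1 = 2.78 s
Final speed = 4.72 m/s

4.72 m/s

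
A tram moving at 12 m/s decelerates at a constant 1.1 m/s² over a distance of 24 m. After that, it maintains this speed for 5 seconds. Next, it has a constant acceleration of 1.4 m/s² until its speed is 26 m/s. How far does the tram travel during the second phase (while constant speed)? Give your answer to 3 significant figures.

Phase 1 (decelerating): v₀ = 12.0 m/s, a = -1.1 m/s².
v² = v₀² + 2aΔx = 12.0² + 2·-1.1·24 = 91.2 → v = 9.55 m/s
t = (v − v₀)/a = (9.55 − 12.0)/-1.1 = 2.23 s

Phase 2 (constant speed): v₀ = 9.55 m/s, a = 0 m/s².
v = v₀ + at = 9.55 + (0)(5) = 9.55 m/s
Δx = v₀t + ½at² = 9.55·5 + 0.5·0·5² = 47.7 m
Distance in phase 2 = 47.7 m

47.7 m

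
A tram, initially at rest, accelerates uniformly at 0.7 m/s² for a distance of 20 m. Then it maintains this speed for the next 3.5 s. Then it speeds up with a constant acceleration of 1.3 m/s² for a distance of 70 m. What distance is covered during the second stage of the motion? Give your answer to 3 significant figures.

18.5 m

Phase 1 (accelerating): v₀ = 0 m/s, a = 0.7 m/s².
v² = v₀² + 2aΔx = 0² + 2·0.7·20 = 28.0 → v = 5.29 m/s
t = (v − v₀)/a = (5.29 − 0)/0.7 = 7.56 s

Phase 2 (constant speed): v₀ = 5.29 m/s, a = 0 m/s².
v = v₀ + at = 5.29 + (0)(3.5) = 5.29 m/s
Δx = v₀t + ½at² = 5.29·3.5 + 0.5·0·3.5² = 18.5 m
Distance in phase 2 = 18.5 m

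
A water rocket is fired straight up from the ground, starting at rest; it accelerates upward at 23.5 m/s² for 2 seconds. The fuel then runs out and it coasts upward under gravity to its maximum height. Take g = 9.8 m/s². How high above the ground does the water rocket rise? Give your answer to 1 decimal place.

Phase 1 (powered ascent): v₀ = 0 m/s, a = 23.5 m/s².
v = v₀ + at = 0 + (23.5)(2) = 47.0 m/s
Δx = v₀t + ½at² = 0·2 + 0.5·23.5·2² = 47.0 m

Phase 2 (coasting upward): v₀ = 47.0 m/s, a = -9.8 m/s².
v = v₀ + at → t = (0 − 47.0) / -9.8 = 4.80 s
v² = v₀² + 2aΔx → Δx = (0² − 47.0²)/(2·-9.8) = 113 m
Maximum height = 47.0 + 113 = 160 m

159.7 m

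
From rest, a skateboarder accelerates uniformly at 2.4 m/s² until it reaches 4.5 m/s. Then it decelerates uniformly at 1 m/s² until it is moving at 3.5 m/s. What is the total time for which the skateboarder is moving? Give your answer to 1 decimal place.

2.9 s

Phase 1 (accelerating): v₀ = 0 m/s, a = 2.4 m/s².
v = v₀ + at → t = (4.5 − 0) / 2.4 = 1.88 s
v² = v₀² + 2aΔx → Δx = (4.5² − 0²)/(2·2.4) = 4.22 m

Phase 2 (decelerating): v₀ = 4.50 m/s, a = -1 m/s².
v = v₀ + at → t = (3.5 − 4.50) / -1 = 1.00 s
v² = v₀² + 2aΔx → Δx = (3.5² − 4.50²)/(2·-1) = 4.00 m
Total time = 1.88 + 1.00 = 2.88 s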